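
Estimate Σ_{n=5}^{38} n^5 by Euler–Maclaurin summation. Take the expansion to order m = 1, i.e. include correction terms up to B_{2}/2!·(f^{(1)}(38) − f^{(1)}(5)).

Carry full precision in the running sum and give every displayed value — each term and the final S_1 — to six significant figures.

∫_5^38 x^5 dx evaluates to 5.01820e+08.
Boundary: ½(f(5) + f(38)) = ½(3125.00 + 7.92352e+07) = 3.96191e+07.
Running total after boundary: 5.41439e+08.
Order-1 term: 1/12 · (1.04257e+07 − 3125.00) = 868546.

S_1 ≈ 5.42308e+08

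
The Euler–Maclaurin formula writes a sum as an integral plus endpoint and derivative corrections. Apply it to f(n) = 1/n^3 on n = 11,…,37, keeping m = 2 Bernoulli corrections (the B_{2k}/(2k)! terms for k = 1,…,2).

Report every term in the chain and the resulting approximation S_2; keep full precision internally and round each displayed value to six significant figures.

Integral: ∫_11^37 1/x^3 dx = 0.00376700.
Boundary: ½(f(11) + f(37)) = ½(0.000751315 + 1.97422e-05) = 0.000385528.
So far: 0.00415253.
Correction k=1: B_{2}/2! · (f^{(1)}(37) − f^{(1)}(11)) = 1/12 · (-1.60072e-06 − (-0.000204904)) = 1.69419e-05.
Partial sum through k=1: 0.00416947.
Correction k=2: B_{4}/4! · (f^{(3)}(37) − f^{(3)}(11)) = −1/720 · (-2.33852e-08 − (-3.38684e-05)) = -4.70070e-08.

S_2 ≈ 0.00416942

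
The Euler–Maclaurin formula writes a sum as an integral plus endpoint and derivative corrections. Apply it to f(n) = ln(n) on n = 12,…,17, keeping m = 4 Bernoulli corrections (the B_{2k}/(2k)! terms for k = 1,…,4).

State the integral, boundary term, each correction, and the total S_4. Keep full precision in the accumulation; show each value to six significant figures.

∫_12^17 ln(x) dx evaluates to 13.3457.
Boundary: ½(f(12) + f(17)) = ½(2.48491 + 2.83321) = 2.65906.
Running total after boundary: 16.0048.
Order-1 term: 1/12 · (0.0588235 − 0.0833333) = -0.00204248.
Running total after k=1: 16.0028.
Order-2 term: −1/720 · (0.000407083 − 0.00115741) = 1.04212e-06.
Running total after k=2: 16.0028.
Order-3 term: 1/30240 · (1.69031e-05 − 9.64506e-05) = -2.63054e-09.
Running total after k=3: 16.0028.
Order-4 term: −1/1209600 · (1.75465e-06 − 2.00939e-05) = 1.51614e-11.

S_4 ≈ 16.0028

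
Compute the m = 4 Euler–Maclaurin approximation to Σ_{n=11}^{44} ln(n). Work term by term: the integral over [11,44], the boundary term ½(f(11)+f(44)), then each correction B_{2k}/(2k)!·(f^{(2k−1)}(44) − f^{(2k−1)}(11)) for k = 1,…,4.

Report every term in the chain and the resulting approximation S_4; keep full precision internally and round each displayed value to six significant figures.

S_4 ≈ 110.213

Integral: ∫_11^44 ln(x) dx = 107.127.
Endpoint term: (f(11) + f(44))/2 = (2.39790 + 3.78419)/2 = 3.09104.
So far: 110.219.
k=1: B_{2}/(2)! × [f^{(1)}(44) − f^{(1)}(11)] = 1/12 × (0.0227273 − 0.0909091) = -0.00568182.
Running total after k=1: 110.213.
k=2: B_{4}/(4)! × [f^{(3)}(44) − f^{(3)}(11)] = −1/720 × (2.34786e-05 − 0.00150263) = 2.05438e-06.
Running total after k=2: 110.213.
k=3: B_{6}/(6)! × [f^{(5)}(44) − f^{(5)}(11)] = 1/30240 × (1.45528e-07 − 0.000149021) = -4.92313e-09.
Running total after k=3: 110.213.
k=4: B_{8}/(8)! × [f^{(7)}(44) − f^{(7)}(11)] = −1/1209600 × (2.25509e-09 − 3.69474e-05) = 3.05433e-11.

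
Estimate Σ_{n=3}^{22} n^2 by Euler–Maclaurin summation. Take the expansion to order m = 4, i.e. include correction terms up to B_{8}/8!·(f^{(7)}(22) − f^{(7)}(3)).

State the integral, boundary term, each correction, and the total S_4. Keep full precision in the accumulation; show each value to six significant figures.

S_4 ≈ 3790.00

The integral term ∫_3^22 x^2 dx = 3540.33.
Boundary: ½(f(3) + f(22)) = ½(9.00000 + 484.000) = 246.500.
So far: 3786.83.
k=1: B_{2}/(2)! × [f^{(1)}(22) − f^{(1)}(3)] = 1/12 × (44.0000 − 6.00000) = 3.16667.
After k=1: 3790.00.
k=2: B_{4}/(4)! × [f^{(3)}(22) − f^{(3)}(3)] = −1/720 × (0.00000 − 0.00000) = 0.00000.
After k=2: 3790.00.
k=3: B_{6}/(6)! × [f^{(5)}(22) − f^{(5)}(3)] = 1/30240 × (0.00000 − 0.00000) = 0.00000.
After k=3: 3790.00.
k=4: B_{8}/(8)! × [f^{(7)}(22) − f^{(7)}(3)] = −1/1209600 × (0.00000 − 0.00000) = 0.00000.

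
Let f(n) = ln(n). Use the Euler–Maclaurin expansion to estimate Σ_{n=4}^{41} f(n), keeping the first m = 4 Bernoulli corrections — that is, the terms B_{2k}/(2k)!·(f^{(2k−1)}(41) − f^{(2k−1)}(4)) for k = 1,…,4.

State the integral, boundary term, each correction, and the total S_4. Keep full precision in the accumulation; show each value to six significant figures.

S_4 ≈ 112.242

∫_4^41 ln(x) dx evaluates to 109.711.
Boundary: ½(f(4) + f(41)) = ½(1.38629 + 3.71357) = 2.54993.
Running total after boundary: 112.261.
Correction k=1: B_{2}/2! · (f^{(1)}(41) − f^{(1)}(4)) = 1/12 · (0.0243902 − 0.250000) = -0.0188008.
Running total after k=1: 112.242.
Correction k=2: B_{4}/4! · (f^{(3)}(41) − f^{(3)}(4)) = −1/720 · (2.90187e-05 − 0.0312500) = 4.33625e-05.
Running total after k=2: 112.242.
Correction k=3: B_{6}/6! · (f^{(5)}(41) − f^{(5)}(4)) = 1/30240 · (2.07153e-07 − 0.0234375) = -7.75043e-07.
Running total after k=3: 112.242.
Correction k=4: B_{8}/8! · (f^{(7)}(41) − f^{(7)}(4)) = −1/1209600 · (3.69697e-09 − 0.0439453) = 3.63304e-08.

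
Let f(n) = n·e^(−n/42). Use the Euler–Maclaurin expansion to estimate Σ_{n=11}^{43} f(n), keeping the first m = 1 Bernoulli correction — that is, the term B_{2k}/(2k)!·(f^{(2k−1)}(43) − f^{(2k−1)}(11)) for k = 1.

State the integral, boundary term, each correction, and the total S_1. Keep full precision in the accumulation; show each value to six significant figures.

The integral term ∫_11^43 x·e^(−x/42) dx = 430.666.
½[f(11) + f(43)] = ½[8.46543 + 15.4466] = 11.9560.
So far: 442.622.
Order-1 term: 1/12 · (-0.00855295 − 0.568027) = -0.0480483.

S_1 ≈ 442.573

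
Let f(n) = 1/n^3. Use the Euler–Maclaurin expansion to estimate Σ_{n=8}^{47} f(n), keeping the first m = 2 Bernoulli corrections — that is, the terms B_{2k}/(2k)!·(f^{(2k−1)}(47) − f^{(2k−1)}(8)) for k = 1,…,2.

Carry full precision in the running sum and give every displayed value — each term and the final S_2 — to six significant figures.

S_2 ≈ 0.00862820

The integral term ∫_8^47 1/x^3 dx = 0.00758615.
Boundary: ½(f(8) + f(47)) = ½(0.00195312 + 9.63178e-06) = 0.000981378.
Running total after boundary: 0.00856753.
Correction k=1: B_{2}/2! · (f^{(1)}(47) − f^{(1)}(8)) = 1/12 · (-6.14794e-07 − (-0.000732422)) = 6.09839e-05.
Running total after k=1: 0.00862852.
Correction k=2: B_{4}/4! · (f^{(3)}(47) − f^{(3)}(8)) = −1/720 · (-5.56627e-09 − (-0.000228882)) = -3.17884e-07.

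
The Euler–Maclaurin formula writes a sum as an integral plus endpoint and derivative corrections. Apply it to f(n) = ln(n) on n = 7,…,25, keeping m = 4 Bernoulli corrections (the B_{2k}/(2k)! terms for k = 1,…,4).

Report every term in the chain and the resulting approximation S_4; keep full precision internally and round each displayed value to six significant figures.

Integral: ∫_7^25 ln(x) dx = 48.8505.
Boundary: ½(f(7) + f(25)) = ½(1.94591 + 3.21888) = 2.58239.
So far: 51.4329.
Correction k=1: B_{2}/2! · (f^{(1)}(25) − f^{(1)}(7)) = 1/12 · (0.0400000 − 0.142857) = -0.00857143.
After k=1: 51.4243.
Correction k=2: B_{4}/4! · (f^{(3)}(25) − f^{(3)}(7)) = −1/720 · (0.000128000 − 0.00583090) = 7.92070e-06.
After k=2: 51.4244.
Correction k=3: B_{6}/6! · (f^{(5)}(25) − f^{(5)}(7)) = 1/30240 · (2.45760e-06 − 0.00142798) = -4.71402e-08.
After k=3: 51.4244.
Correction k=4: B_{8}/8! · (f^{(7)}(25) − f^{(7)}(7)) = −1/1209600 · (1.17965e-07 − 0.000874271) = 7.22680e-10.

S_4 ≈ 51.4244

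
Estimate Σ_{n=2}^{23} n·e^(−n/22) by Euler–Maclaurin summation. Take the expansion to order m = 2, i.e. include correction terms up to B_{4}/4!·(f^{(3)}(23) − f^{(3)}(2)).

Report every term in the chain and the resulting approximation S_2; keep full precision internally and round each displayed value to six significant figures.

S_2 ≈ 138.986

The integral term ∫_2^23 x·e^(−x/22) dx = 134.101.
Endpoint term: (f(2) + f(23))/2 = (1.82620 + 8.08524)/2 = 4.95572.
So far: 139.056.
k=1: B_{2}/(2)! × [f^{(1)}(23) − f^{(1)}(2)] = 1/12 × (-0.0159787 − 0.830092) = -0.0705059.
Running total after k=1: 138.986.
k=2: B_{4}/(4)! × [f^{(3)}(23) − f^{(3)}(2)] = −1/720 × (0.00141960 − 0.00548821) = 5.65085e-06.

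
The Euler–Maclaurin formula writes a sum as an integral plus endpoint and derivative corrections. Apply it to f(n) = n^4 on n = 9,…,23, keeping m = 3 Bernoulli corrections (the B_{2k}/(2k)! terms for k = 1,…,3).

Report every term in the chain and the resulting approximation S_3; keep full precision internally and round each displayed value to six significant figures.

∫_9^23 x^4 dx evaluates to 1.27546e+06.
Boundary: ½(f(9) + f(23)) = ½(6561.00 + 279841) = 143201.
Integral + boundary = 1.41866e+06.
k=1: B_{2}/(2)! × [f^{(1)}(23) − f^{(1)}(9)] = 1/12 × (48668.0 − 2916.00) = 3812.67.
After k=1: 1.42247e+06.
k=2: B_{4}/(4)! × [f^{(3)}(23) − f^{(3)}(9)] = −1/720 × (552.000 − 216.000) = -0.466667.
After k=2: 1.42247e+06.
k=3: B_{6}/(6)! × [f^{(5)}(23) − f^{(5)}(9)] = 1/30240 × (0.00000 − 0.00000) = 0.00000.

S_3 ≈ 1.42247e+06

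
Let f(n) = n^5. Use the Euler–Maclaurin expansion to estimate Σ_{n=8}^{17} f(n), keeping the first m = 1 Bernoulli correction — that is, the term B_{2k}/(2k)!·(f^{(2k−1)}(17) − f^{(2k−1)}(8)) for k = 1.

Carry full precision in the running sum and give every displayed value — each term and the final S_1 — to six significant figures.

S_1 ≈ 4.73864e+06

Integral: ∫_8^17 x^5 dx = 3.97924e+06.
Boundary: ½(f(8) + f(17)) = ½(32768.0 + 1.41986e+06) = 726312.
Integral + boundary = 4.70555e+06.
k=1: B_{2}/(2)! × [f^{(1)}(17) − f^{(1)}(8)] = 1/12 × (417605 − 20480.0) = 33093.8.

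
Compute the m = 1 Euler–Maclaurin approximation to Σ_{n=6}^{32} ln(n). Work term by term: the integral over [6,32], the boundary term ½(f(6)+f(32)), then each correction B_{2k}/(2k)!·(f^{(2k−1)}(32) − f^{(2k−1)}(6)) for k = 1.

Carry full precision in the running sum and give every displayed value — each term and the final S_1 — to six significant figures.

S_1 ≈ 76.7705

∫_6^32 ln(x) dx evaluates to 74.1530.
Boundary: ½(f(6) + f(32)) = ½(1.79176 + 3.46574) = 2.62875.
Running total after boundary: 76.7817.
k=1: B_{2}/(2)! × [f^{(1)}(32) − f^{(1)}(6)] = 1/12 × (0.0312500 − 0.166667) = -0.0112847.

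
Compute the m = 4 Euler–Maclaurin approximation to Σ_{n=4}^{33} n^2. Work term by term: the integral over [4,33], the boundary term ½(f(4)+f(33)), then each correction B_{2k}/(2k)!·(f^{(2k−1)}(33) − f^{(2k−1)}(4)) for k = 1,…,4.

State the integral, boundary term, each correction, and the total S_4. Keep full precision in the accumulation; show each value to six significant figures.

The integral term ∫_4^33 x^2 dx = 11957.7.
½[f(4) + f(33)] = ½[16.0000 + 1089.00] = 552.500.
Running total after boundary: 12510.2.
k=1: B_{2}/(2)! × [f^{(1)}(33) − f^{(1)}(4)] = 1/12 × (66.0000 − 8.00000) = 4.83333.
Running total after k=1: 12515.0.
k=2: B_{4}/(4)! × [f^{(3)}(33) − f^{(3)}(4)] = −1/720 × (0.00000 − 0.00000) = 0.00000.
Running total after k=2: 12515.0.
k=3: B_{6}/(6)! × [f^{(5)}(33) − f^{(5)}(4)] = 1/30240 × (0.00000 − 0.00000) = 0.00000.
Running total after k=3: 12515.0.
k=4: B_{8}/(8)! × [f^{(7)}(33) − f^{(7)}(4)] = −1/1209600 × (0.00000 − 0.00000) = 0.00000.

S_4 ≈ 12515.0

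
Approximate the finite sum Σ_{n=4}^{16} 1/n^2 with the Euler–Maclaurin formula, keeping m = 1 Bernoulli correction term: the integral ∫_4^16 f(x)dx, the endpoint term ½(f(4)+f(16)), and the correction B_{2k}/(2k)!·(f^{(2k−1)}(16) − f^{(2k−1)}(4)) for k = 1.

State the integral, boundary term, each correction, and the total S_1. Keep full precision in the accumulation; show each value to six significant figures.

∫_4^16 1/x^2 dx evaluates to 0.187500.
Endpoint term: (f(4) + f(16))/2 = (0.0625000 + 0.00390625)/2 = 0.0332031.
Running total after boundary: 0.220703.
Correction k=1: B_{2}/2! · (f^{(1)}(16) − f^{(1)}(4)) = 1/12 · (-0.000488281 − (-0.0312500)) = 0.00256348.

S_1 ≈ 0.223267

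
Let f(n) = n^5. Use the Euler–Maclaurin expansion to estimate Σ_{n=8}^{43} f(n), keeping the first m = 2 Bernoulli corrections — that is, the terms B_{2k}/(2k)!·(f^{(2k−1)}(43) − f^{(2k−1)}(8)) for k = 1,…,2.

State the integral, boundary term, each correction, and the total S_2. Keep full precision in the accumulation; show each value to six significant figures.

S_2 ≈ 1.12846e+09

The integral term ∫_8^43 x^5 dx = 1.05352e+09.
½[f(8) + f(43)] = ½[32768.0 + 1.47008e+08] = 7.35206e+07.
Integral + boundary = 1.12704e+09.
k=1: B_{2}/(2)! × [f^{(1)}(43) − f^{(1)}(8)] = 1/12 × (1.70940e+07 − 20480.0) = 1.42279e+06.
Partial sum through k=1: 1.12846e+09.
k=2: B_{4}/(4)! × [f^{(3)}(43) − f^{(3)}(8)] = −1/720 × (110940 − 3840.00) = -148.750.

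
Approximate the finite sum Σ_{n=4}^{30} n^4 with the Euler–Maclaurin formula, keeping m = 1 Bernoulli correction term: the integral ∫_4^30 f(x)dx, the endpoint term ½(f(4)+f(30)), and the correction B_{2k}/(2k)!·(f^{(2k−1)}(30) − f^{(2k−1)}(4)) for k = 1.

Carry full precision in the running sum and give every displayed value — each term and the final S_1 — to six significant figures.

Integral: ∫_4^30 x^4 dx = 4.85980e+06.
½[f(4) + f(30)] = ½[256.000 + 810000] = 405128.
Integral + boundary = 5.26492e+06.
Correction k=1: B_{2}/2! · (f^{(1)}(30) − f^{(1)}(4)) = 1/12 · (108000 − 256.000) = 8978.67.

S_1 ≈ 5.27390e+06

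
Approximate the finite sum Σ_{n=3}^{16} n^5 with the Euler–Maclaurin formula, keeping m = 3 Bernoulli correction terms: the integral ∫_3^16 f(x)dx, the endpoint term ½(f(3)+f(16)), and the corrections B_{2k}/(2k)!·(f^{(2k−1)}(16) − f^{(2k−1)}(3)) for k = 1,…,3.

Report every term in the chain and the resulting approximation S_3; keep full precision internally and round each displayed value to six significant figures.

Integral: ∫_3^16 x^5 dx = 2.79608e+06.
Boundary: ½(f(3) + f(16)) = ½(243.000 + 1.04858e+06) = 524410.
Integral + boundary = 3.32049e+06.
k=1: B_{2}/(2)! × [f^{(1)}(16) − f^{(1)}(3)] = 1/12 × (327680 − 405.000) = 27272.9.
Partial sum through k=1: 3.34776e+06.
k=2: B_{4}/(4)! × [f^{(3)}(16) − f^{(3)}(3)] = −1/720 × (15360.0 − 540.000) = -20.5833.
Partial sum through k=2: 3.34774e+06.
k=3: B_{6}/(6)! × [f^{(5)}(16) − f^{(5)}(3)] = 1/30240 × (120.000 − 120.000) = 0.00000.

S_3 ≈ 3.34774e+06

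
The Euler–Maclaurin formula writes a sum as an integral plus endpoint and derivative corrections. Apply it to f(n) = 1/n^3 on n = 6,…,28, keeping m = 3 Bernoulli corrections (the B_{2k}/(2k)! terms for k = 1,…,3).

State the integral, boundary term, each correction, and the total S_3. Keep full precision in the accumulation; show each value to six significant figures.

Integral: ∫_6^28 1/x^3 dx = 0.0132511.
Boundary: ½(f(6) + f(28)) = ½(0.00462963 + 4.55539e-05) = 0.00233759.
So far: 0.0155887.
Correction k=1: B_{2}/2! · (f^{(1)}(28) − f^{(1)}(6)) = 1/12 · (-4.88078e-06 − (-0.00231481)) = 0.000192495.
Running total after k=1: 0.0157812.
Correction k=2: B_{4}/4! · (f^{(3)}(28) − f^{(3)}(6)) = −1/720 · (-1.24510e-07 − (-0.00128601)) = -1.78595e-06.
Running total after k=2: 0.0157794.
Correction k=3: B_{6}/6! · (f^{(5)}(28) − f^{(5)}(6)) = 1/30240 · (-6.67016e-09 − (-0.00150034)) = 4.96143e-08.

S_3 ≈ 0.0157795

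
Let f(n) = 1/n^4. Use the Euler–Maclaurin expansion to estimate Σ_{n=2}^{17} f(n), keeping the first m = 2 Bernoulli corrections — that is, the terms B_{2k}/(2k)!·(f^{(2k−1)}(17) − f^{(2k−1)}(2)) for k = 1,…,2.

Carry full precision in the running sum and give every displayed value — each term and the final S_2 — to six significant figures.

The integral term ∫_2^17 1/x^4 dx = 0.0415988.
Boundary: ½(f(2) + f(17)) = ½(0.0625000 + 1.19730e-05) = 0.0312560.
Running total after boundary: 0.0728548.
k=1: B_{2}/(2)! × [f^{(1)}(17) − f^{(1)}(2)] = 1/12 × (-2.81719e-06 − (-0.125000)) = 0.0104164.
After k=1: 0.0832712.
k=2: B_{4}/(4)! × [f^{(3)}(17) − f^{(3)}(2)] = −1/720 × (-2.92441e-07 − (-0.937500)) = -0.00130208.

S_2 ≈ 0.0819692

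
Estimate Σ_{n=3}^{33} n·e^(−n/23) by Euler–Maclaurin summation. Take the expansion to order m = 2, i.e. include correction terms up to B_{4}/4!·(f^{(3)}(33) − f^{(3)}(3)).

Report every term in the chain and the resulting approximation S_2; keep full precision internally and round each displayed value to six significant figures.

Integral: ∫_3^33 x·e^(−x/23) dx = 218.114.
Endpoint term: (f(3) + f(33))/2 = (2.63314 + 7.85952)/2 = 5.24633.
Running total after boundary: 223.360.
k=1: B_{2}/(2)! × [f^{(1)}(33) − f^{(1)}(3)] = 1/12 × (-0.103551 − 0.763229) = -0.0722317.
Running total after k=1: 223.288.
k=2: B_{4}/(4)! × [f^{(3)}(33) − f^{(3)}(3)] = −1/720 × (0.000704694 − 0.00476117) = 5.63399e-06.

S_2 ≈ 223.288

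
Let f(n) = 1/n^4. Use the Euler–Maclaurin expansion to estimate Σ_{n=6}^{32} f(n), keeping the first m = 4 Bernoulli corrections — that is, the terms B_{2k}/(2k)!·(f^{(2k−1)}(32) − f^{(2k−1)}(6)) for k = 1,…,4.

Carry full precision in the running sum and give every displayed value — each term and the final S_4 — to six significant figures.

The integral term ∫_6^32 1/x^4 dx = 0.00153304.
½[f(6) + f(32)] = ½[0.000771605 + 9.53674e-07] = 0.000386279.
Running total after boundary: 0.00191932.
Correction k=1: B_{2}/2! · (f^{(1)}(32) − f^{(1)}(6)) = 1/12 · (-1.19209e-07 − (-0.000514403)) = 4.28570e-05.
After k=1: 0.00196217.
Correction k=2: B_{4}/4! · (f^{(3)}(32) − f^{(3)}(6)) = −1/720 · (-3.49246e-09 − (-0.000428669)) = -5.95369e-07.
After k=2: 0.00196158.
Correction k=3: B_{6}/6! · (f^{(5)}(32) − f^{(5)}(6)) = 1/30240 · (-1.90994e-10 − (-0.000666819)) = 2.20509e-08.
After k=3: 0.00196160.
Correction k=4: B_{8}/8! · (f^{(7)}(32) − f^{(7)}(6)) = −1/1209600 · (-1.67866e-11 − (-0.00166705)) = -1.37818e-09.

S_4 ≈ 0.00196160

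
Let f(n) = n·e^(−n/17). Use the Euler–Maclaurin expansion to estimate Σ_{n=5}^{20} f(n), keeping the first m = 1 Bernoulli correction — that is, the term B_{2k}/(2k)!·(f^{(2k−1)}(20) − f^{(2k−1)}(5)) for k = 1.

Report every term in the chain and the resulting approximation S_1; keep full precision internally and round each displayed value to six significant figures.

S_1 ≈ 89.6372

The integral term ∫_5^20 x·e^(−x/17) dx = 84.7389.
Endpoint term: (f(5) + f(20))/2 = (3.72594 + 6.16730)/2 = 4.94662.
Integral + boundary = 89.6856.
k=1: B_{2}/(2)! × [f^{(1)}(20) − f^{(1)}(5)] = 1/12 × (-0.0544174 − 0.526016) = -0.0483694.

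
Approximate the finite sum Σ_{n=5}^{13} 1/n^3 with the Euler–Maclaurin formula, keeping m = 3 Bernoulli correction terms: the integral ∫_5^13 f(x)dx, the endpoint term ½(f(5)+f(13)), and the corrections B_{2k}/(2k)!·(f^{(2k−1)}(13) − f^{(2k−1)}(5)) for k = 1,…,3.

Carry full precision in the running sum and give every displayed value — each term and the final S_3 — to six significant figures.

S_3 ≈ 0.0216551

Integral: ∫_5^13 1/x^3 dx = 0.0170414.
Endpoint term: (f(5) + f(13))/2 = (0.00800000 + 0.000455166)/2 = 0.00422758.
Running total after boundary: 0.0212690.
Order-1 term: 1/12 · (-0.000105038 − (-0.00480000)) = 0.000391247.
Partial sum through k=1: 0.0216602.
Order-2 term: −1/720 · (-1.24306e-05 − (-0.00384000)) = -5.31607e-06.
Partial sum through k=2: 0.0216549.
Order-3 term: 1/30240 · (-3.08925e-06 − (-0.00645120)) = 2.13231e-07.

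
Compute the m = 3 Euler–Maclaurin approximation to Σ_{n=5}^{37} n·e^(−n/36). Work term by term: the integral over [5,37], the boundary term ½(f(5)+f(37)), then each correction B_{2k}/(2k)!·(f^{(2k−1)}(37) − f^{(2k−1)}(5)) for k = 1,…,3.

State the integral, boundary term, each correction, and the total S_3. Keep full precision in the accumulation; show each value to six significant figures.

The integral term ∫_5^37 x·e^(−x/36) dx = 344.298.
Boundary: ½(f(5) + f(37)) = ½(4.35162 + 13.2386) = 8.79513.
Running total after boundary: 353.093.
k=1: B_{2}/(2)! × [f^{(1)}(37) − f^{(1)}(5)] = 1/12 × (-0.00993892 − 0.749446) = -0.0632821.
Running total after k=1: 353.030.
k=2: B_{4}/(4)! × [f^{(3)}(37) − f^{(3)}(5)] = −1/720 × (0.000544493 − 0.00192137) = 1.91233e-06.
Running total after k=2: 353.030.
k=3: B_{6}/(6)! × [f^{(5)}(37) − f^{(5)}(5)] = 1/30240 × (8.46185e-07 − 2.51888e-06) = -5.53139e-11.

S_3 ≈ 353.030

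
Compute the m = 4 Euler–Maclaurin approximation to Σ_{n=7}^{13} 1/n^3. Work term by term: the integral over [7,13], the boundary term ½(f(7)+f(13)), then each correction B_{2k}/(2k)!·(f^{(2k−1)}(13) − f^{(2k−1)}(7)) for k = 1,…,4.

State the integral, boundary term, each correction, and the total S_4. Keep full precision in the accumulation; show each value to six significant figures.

S_4 ≈ 0.00902550

Integral: ∫_7^13 1/x^3 dx = 0.00724550.
½[f(7) + f(13)] = ½[0.00291545 + 0.000455166] = 0.00168531.
So far: 0.00893081.
Correction k=1: B_{2}/2! · (f^{(1)}(13) − f^{(1)}(7)) = 1/12 · (-0.000105038 − (-0.00124948)) = 9.53701e-05.
After k=1: 0.00902618.
Correction k=2: B_{4}/4! · (f^{(3)}(13) − f^{(3)}(7)) = −1/720 · (-1.24306e-05 − (-0.000509992)) = -6.91057e-07.
After k=2: 0.00902549.
Correction k=3: B_{6}/6! · (f^{(5)}(13) − f^{(5)}(7)) = 1/30240 · (-3.08925e-06 − (-0.000437136)) = 1.43534e-08.
After k=3: 0.00902550.
Correction k=4: B_{8}/8! · (f^{(7)}(13) − f^{(7)}(7)) = −1/1209600 · (-1.31613e-06 − (-0.000642322)) = -5.29932e-10.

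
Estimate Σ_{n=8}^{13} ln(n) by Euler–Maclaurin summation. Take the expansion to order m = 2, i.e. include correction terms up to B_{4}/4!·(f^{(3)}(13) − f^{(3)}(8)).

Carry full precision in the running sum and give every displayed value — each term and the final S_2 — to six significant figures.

S_2 ≈ 14.0270

Integral: ∫_8^13 ln(x) dx = 11.7088.
Endpoint term: (f(8) + f(13))/2 = (2.07944 + 2.56495)/2 = 2.32220.
Integral + boundary = 14.0310.
k=1: B_{2}/(2)! × [f^{(1)}(13) − f^{(1)}(8)] = 1/12 × (0.0769231 − 0.125000) = -0.00400641.
Partial sum through k=1: 14.0270.
k=2: B_{4}/(4)! × [f^{(3)}(13) − f^{(3)}(8)] = −1/720 × (0.000910332 − 0.00390625) = 4.16100e-06.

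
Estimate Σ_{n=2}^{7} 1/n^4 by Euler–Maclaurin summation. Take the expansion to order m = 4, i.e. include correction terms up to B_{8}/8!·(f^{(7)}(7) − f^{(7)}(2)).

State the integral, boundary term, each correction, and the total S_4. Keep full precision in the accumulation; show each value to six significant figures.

Integral: ∫_2^7 1/x^4 dx = 0.0406948.
Endpoint term: (f(2) + f(7))/2 = (0.0625000 + 0.000416493)/2 = 0.0314582.
So far: 0.0721531.
Order-1 term: 1/12 · (-0.000237996 − (-0.125000)) = 0.0103968.
After k=1: 0.0825499.
Order-2 term: −1/720 · (-0.000145712 − (-0.937500)) = -0.00130188.
After k=2: 0.0812480.
Order-3 term: 1/30240 · (-0.000166528 − (-13.1250)) = 0.000434022.
After k=3: 0.0816821.
Order-4 term: −1/1209600 · (-0.000305868 − (-295.312)) = -0.000244140.

S_4 ≈ 0.0814379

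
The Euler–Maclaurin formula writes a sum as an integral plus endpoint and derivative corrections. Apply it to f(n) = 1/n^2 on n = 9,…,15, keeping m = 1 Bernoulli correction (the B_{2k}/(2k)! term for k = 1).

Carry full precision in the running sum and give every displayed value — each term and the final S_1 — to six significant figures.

S_1 ≈ 0.0530187

Integral: ∫_9^15 1/x^2 dx = 0.0444444.
Endpoint term: (f(9) + f(15))/2 = (0.0123457 + 0.00444444)/2 = 0.00839506.
So far: 0.0528395.
Correction k=1: B_{2}/2! · (f^{(1)}(15) − f^{(1)}(9)) = 1/12 · (-0.000592593 − (-0.00274348)) = 0.000179241.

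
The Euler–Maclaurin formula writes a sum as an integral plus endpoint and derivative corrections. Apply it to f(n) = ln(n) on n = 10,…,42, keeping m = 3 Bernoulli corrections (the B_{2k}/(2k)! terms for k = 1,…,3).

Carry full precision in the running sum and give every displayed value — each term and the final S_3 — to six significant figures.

The integral term ∫_10^42 ln(x) dx = 101.956.
Boundary: ½(f(10) + f(42)) = ½(2.30259 + 3.73767) = 3.02013.
So far: 104.976.
Order-1 term: 1/12 · (0.0238095 − 0.100000) = -0.00634921.
After k=1: 104.970.
Order-2 term: −1/720 · (2.69949e-05 − 0.00200000) = 2.74028e-06.
After k=2: 104.970.
Order-3 term: 1/30240 · (1.83639e-07 − 0.000240000) = -7.93044e-09.

S_3 ≈ 104.970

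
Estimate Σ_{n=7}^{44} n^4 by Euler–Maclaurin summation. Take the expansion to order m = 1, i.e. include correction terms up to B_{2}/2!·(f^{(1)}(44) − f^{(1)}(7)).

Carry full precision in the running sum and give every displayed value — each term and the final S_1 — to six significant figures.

S_1 ≈ 3.48834e+07

The integral term ∫_7^44 x^4 dx = 3.29799e+07.
Boundary: ½(f(7) + f(44)) = ½(2401.00 + 3.74810e+06) = 1.87525e+06.
Running total after boundary: 3.48551e+07.
k=1: B_{2}/(2)! × [f^{(1)}(44) − f^{(1)}(7)] = 1/12 × (340736 − 1372.00) = 28280.3.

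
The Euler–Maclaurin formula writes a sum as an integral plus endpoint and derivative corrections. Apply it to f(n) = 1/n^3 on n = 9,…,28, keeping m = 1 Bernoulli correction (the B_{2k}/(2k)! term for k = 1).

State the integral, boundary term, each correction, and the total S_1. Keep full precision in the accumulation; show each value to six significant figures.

The integral term ∫_9^28 1/x^3 dx = 0.00553508.
Boundary: ½(f(9) + f(28)) = ½(0.00137174 + 4.55539e-05) = 0.000708648.
So far: 0.00624373.
Order-1 term: 1/12 · (-4.88078e-06 − (-0.000457247)) = 3.76972e-05.

S_1 ≈ 0.00628143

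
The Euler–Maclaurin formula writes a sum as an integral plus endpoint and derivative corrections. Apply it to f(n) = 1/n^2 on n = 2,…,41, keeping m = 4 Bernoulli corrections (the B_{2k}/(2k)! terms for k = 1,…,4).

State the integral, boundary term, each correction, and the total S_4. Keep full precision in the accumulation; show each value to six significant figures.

∫_2^41 1/x^2 dx evaluates to 0.475610.
Endpoint term: (f(2) + f(41))/2 = (0.250000 + 0.000594884)/2 = 0.125297.
Integral + boundary = 0.600907.
Order-1 term: 1/12 · (-2.90187e-05 − (-0.250000)) = 0.0208309.
Partial sum through k=1: 0.621738.
Order-2 term: −1/720 · (-2.07153e-07 − (-0.750000)) = -0.00104167.
Partial sum through k=2: 0.620696.
Order-3 term: 1/30240 · (-3.69697e-09 − (-5.62500)) = 0.000186012.
Partial sum through k=3: 0.620882.
Order-4 term: −1/1209600 · (-1.23159e-10 − (-78.7500)) = -6.51042e-05.

S_4 ≈ 0.620817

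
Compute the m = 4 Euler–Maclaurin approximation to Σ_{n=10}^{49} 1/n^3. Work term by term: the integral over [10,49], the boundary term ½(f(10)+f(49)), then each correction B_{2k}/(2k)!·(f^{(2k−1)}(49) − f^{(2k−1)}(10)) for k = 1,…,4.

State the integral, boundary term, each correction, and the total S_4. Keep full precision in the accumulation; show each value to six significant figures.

S_4 ≈ 0.00532088

Integral: ∫_10^49 1/x^3 dx = 0.00479175.
½[f(10) + f(49)] = ½[0.00100000 + 8.49986e-06] = 0.000504250.
Integral + boundary = 0.00529600.
k=1: B_{2}/(2)! × [f^{(1)}(49) − f^{(1)}(10)] = 1/12 × (-5.20400e-07 − (-0.000300000)) = 2.49566e-05.
Partial sum through k=1: 0.00532096.
k=2: B_{4}/(4)! × [f^{(3)}(49) − f^{(3)}(10)] = −1/720 × (-4.33486e-09 − (-6.00000e-05)) = -8.33273e-08.
Partial sum through k=2: 0.00532088.
k=3: B_{6}/(6)! × [f^{(5)}(49) − f^{(5)}(10)] = 1/30240 × (-7.58284e-11 − (-2.52000e-05)) = 8.33331e-10.
Partial sum through k=3: 0.00532088.
k=4: B_{8}/(8)! × [f^{(7)}(49) − f^{(7)}(10)] = −1/1209600 × (-2.27390e-12 − (-1.81440e-05)) = -1.50000e-11.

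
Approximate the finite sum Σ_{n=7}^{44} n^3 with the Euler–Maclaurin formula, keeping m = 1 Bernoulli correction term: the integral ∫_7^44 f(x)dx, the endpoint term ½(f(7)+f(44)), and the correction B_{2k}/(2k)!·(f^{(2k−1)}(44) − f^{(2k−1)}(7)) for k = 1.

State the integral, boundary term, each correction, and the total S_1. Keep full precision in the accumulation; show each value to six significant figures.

Integral: ∫_7^44 x^3 dx = 936424.
Endpoint term: (f(7) + f(44))/2 = (343.000 + 85184.0)/2 = 42763.5.
Running total after boundary: 979187.
Correction k=1: B_{2}/2! · (f^{(1)}(44) − f^{(1)}(7)) = 1/12 · (5808.00 − 147.000) = 471.750.

S_1 ≈ 979659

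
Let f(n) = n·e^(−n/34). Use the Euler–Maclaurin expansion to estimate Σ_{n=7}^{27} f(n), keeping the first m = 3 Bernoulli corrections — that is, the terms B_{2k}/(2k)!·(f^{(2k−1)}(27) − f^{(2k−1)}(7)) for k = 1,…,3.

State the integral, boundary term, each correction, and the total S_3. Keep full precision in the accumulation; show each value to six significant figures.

Integral: ∫_7^27 x·e^(−x/34) dx = 197.211.
Endpoint term: (f(7) + f(27))/2 = (5.69750 + 12.2035)/2 = 8.95048.
Running total after boundary: 206.161.
k=1: B_{2}/(2)! × [f^{(1)}(27) − f^{(1)}(7)] = 1/12 × (0.0930547 − 0.646355) = -0.0461084.
Partial sum through k=1: 206.115.
k=2: B_{4}/(4)! × [f^{(3)}(27) − f^{(3)}(7)] = −1/720 × (0.000862469 − 0.00196731) = 1.53450e-06.
Partial sum through k=2: 206.115.
k=3: B_{6}/(6)! × [f^{(5)}(27) − f^{(5)}(7)] = 1/30240 × (1.42253e-06 − 2.91998e-06) = -4.95189e-11.

S_3 ≈ 206.115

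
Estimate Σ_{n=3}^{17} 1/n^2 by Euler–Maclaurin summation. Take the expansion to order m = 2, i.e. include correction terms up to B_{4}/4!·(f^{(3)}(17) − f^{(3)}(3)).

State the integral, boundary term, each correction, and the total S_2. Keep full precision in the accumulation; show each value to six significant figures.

S_2 ≈ 0.337797

Integral: ∫_3^17 1/x^2 dx = 0.274510.
Boundary: ½(f(3) + f(17)) = ½(0.111111 + 0.00346021) = 0.0572857.
Running total after boundary: 0.331795.
Correction k=1: B_{2}/2! · (f^{(1)}(17) − f^{(1)}(3)) = 1/12 · (-0.000407083 − (-0.0740741)) = 0.00613892.
Partial sum through k=1: 0.337934.
Correction k=2: B_{4}/4! · (f^{(3)}(17) − f^{(3)}(3)) = −1/720 · (-1.69031e-05 − (-0.0987654)) = -0.000137151.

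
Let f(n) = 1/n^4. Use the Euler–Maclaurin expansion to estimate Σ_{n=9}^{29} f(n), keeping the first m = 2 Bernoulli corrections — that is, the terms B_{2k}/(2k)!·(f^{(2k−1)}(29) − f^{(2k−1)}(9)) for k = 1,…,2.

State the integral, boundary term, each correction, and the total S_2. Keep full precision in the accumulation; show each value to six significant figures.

S_2 ≈ 0.000526089

The integral term ∫_9^29 1/x^4 dx = 0.000443580.
Boundary: ½(f(9) + f(29)) = ½(0.000152416 + 1.41387e-06) = 7.69148e-05.
Integral + boundary = 0.000520495.
k=1: B_{2}/(2)! × [f^{(1)}(29) − f^{(1)}(9)] = 1/12 × (-1.95016e-07 − (-6.77404e-05)) = 5.62878e-06.
Partial sum through k=1: 0.000526124.
k=2: B_{4}/(4)! × [f^{(3)}(29) − f^{(3)}(9)] = −1/720 × (-6.95657e-09 − (-2.50890e-05)) = -3.48362e-08.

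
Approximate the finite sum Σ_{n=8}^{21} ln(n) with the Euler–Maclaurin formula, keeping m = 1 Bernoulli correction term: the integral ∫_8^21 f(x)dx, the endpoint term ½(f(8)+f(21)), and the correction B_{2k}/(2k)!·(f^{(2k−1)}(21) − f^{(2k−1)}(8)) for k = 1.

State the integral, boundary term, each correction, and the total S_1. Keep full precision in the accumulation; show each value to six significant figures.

∫_8^21 ln(x) dx evaluates to 34.2994.
Boundary: ½(f(8) + f(21)) = ½(2.07944 + 3.04452) = 2.56198.
Integral + boundary = 36.8614.
k=1: B_{2}/(2)! × [f^{(1)}(21) − f^{(1)}(8)] = 1/12 × (0.0476190 − 0.125000) = -0.00644841.

S_1 ≈ 36.8550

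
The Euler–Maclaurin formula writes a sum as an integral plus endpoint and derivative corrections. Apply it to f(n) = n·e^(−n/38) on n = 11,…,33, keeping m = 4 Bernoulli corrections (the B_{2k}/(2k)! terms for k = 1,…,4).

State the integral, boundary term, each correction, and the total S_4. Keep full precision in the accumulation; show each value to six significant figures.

The integral term ∫_11^33 x·e^(−x/38) dx = 261.883.
Boundary: ½(f(11) + f(33)) = ½(8.23523 + 13.8472) = 11.0412.
Running total after boundary: 272.924.
k=1: B_{2}/(2)! × [f^{(1)}(33) − f^{(1)}(11)] = 1/12 × (0.0552123 − 0.531941) = -0.0397274.
Running total after k=1: 272.884.
k=2: B_{4}/(4)! × [f^{(3)}(33) − f^{(3)}(11)] = −1/720 × (0.000619418 − 0.00140530) = 1.09151e-06.
Running total after k=2: 272.884.
k=3: B_{6}/(6)! × [f^{(5)}(33) − f^{(5)}(11)] = 1/30240 × (8.31441e-07 − 1.69129e-06) = -2.84342e-11.
Running total after k=3: 272.884.
k=4: B_{8}/(8)! × [f^{(7)}(33) − f^{(7)}(11)] = −1/1209600 × (8.54516e-10 − 1.66855e-09) = 6.72974e-16.

S_4 ≈ 272.884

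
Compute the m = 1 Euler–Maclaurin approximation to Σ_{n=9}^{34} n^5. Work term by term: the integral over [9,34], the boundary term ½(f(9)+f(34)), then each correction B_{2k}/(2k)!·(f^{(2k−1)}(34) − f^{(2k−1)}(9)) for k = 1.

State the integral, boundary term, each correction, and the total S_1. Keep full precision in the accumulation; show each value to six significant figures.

S_1 ≈ 2.80680e+08

∫_9^34 x^5 dx evaluates to 2.57379e+08.
Endpoint term: (f(9) + f(34))/2 = (59049.0 + 4.54354e+07)/2 = 2.27472e+07.
Integral + boundary = 2.80126e+08.
k=1: B_{2}/(2)! × [f^{(1)}(34) − f^{(1)}(9)] = 1/12 × (6.68168e+06 − 32805.0) = 554073.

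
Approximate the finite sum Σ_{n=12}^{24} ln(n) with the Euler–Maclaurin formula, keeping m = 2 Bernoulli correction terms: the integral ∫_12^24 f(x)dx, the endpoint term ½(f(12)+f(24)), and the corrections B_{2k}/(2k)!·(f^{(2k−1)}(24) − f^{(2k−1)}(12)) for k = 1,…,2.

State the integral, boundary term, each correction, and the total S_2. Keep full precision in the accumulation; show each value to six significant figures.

∫_12^24 ln(x) dx evaluates to 34.4544.
Endpoint term: (f(12) + f(24))/2 = (2.48491 + 3.17805)/2 = 2.83148.
Integral + boundary = 37.2859.
Correction k=1: B_{2}/2! · (f^{(1)}(24) − f^{(1)}(12)) = 1/12 · (0.0416667 − 0.0833333) = -0.00347222.
Running total after k=1: 37.2824.
Correction k=2: B_{4}/4! · (f^{(3)}(24) − f^{(3)}(12)) = −1/720 · (0.000144676 − 0.00115741) = 1.40657e-06.

S_2 ≈ 37.2824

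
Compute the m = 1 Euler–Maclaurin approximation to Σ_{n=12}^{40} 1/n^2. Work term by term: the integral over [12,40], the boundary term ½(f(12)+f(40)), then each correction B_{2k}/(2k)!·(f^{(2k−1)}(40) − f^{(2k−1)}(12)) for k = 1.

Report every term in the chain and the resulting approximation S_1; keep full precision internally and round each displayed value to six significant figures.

∫_12^40 1/x^2 dx evaluates to 0.0583333.
Endpoint term: (f(12) + f(40))/2 = (0.00694444 + 0.000625000)/2 = 0.00378472.
So far: 0.0621181.
Correction k=1: B_{2}/2! · (f^{(1)}(40) − f^{(1)}(12)) = 1/12 · (-3.12500e-05 − (-0.00115741)) = 9.38465e-05.

S_1 ≈ 0.0622119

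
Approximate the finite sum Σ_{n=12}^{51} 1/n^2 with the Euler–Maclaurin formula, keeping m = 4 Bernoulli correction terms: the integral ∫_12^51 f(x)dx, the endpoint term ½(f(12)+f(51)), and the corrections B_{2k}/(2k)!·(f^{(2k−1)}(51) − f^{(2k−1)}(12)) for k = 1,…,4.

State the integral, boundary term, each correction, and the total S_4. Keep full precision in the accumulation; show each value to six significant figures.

S_4 ≈ 0.0674850

Integral: ∫_12^51 1/x^2 dx = 0.0637255.
Endpoint term: (f(12) + f(51))/2 = (0.00694444 + 0.000384468)/2 = 0.00366446.
Integral + boundary = 0.0673899.
Order-1 term: 1/12 · (-1.50772e-05 − (-0.00115741)) = 9.51942e-05.
Partial sum through k=1: 0.0674851.
Order-2 term: −1/720 · (-6.95601e-08 − (-9.64506e-05)) = -1.33863e-07.
Partial sum through k=2: 0.0674850.
Order-3 term: 1/30240 · (-8.02308e-10 − (-2.00939e-05)) = 6.64454e-10.
Partial sum through k=3: 0.0674850.
Order-4 term: −1/1209600 · (-1.72738e-11 − (-7.81429e-06)) = -6.46021e-12.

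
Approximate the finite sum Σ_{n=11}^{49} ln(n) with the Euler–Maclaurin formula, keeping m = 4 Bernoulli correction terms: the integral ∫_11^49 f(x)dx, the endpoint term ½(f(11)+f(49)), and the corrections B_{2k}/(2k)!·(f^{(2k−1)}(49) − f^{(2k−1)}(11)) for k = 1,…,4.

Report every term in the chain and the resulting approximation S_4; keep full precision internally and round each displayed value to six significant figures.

Integral: ∫_11^49 ln(x) dx = 126.322.
½[f(11) + f(49)] = ½[2.39790 + 3.89182] = 3.14486.
Running total after boundary: 129.467.
Order-1 term: 1/12 · (0.0204082 − 0.0909091) = -0.00587508.
After k=1: 129.461.
Order-2 term: −1/720 · (1.69997e-05 − 0.00150263) = 2.06337e-06.
After k=2: 129.461.
Order-3 term: 1/30240 · (8.49632e-08 − 0.000149021) = -4.92514e-09.
After k=3: 129.461.
Order-4 term: −1/1209600 · (1.06160e-09 − 3.69474e-05) = 3.05442e-11.

S_4 ≈ 129.461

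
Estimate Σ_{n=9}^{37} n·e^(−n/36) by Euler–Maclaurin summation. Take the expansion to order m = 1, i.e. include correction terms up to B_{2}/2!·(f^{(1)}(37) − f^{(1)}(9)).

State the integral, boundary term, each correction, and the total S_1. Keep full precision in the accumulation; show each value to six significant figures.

S_1 ≈ 331.430

∫_9^37 x·e^(−x/36) dx evaluates to 321.356.
½[f(9) + f(37)] = ½[7.00921 + 13.2386] = 10.1239.
Integral + boundary = 331.480.
k=1: B_{2}/(2)! × [f^{(1)}(37) − f^{(1)}(9)] = 1/12 × (-0.00993892 − 0.584101) = -0.0495033.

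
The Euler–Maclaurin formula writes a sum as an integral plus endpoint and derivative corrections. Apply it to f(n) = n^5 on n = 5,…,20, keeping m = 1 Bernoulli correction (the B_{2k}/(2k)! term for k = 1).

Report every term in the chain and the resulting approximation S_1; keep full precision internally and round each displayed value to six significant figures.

S_1 ≈ 1.23320e+07

The integral term ∫_5^20 x^5 dx = 1.06641e+07.
½[f(5) + f(20)] = ½[3125.00 + 3.20000e+06] = 1.60156e+06.
Integral + boundary = 1.22656e+07.
k=1: B_{2}/(2)! × [f^{(1)}(20) − f^{(1)}(5)] = 1/12 × (800000 − 3125.00) = 66406.2.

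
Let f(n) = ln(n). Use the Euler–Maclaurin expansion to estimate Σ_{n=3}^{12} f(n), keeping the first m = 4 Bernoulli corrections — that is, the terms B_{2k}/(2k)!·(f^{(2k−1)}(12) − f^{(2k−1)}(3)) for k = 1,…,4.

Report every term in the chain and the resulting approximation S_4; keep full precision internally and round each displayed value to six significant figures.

∫_3^12 ln(x) dx evaluates to 17.5230.
½[f(3) + f(12)] = ½[1.09861 + 2.48491] = 1.79176.
Integral + boundary = 19.3148.
Correction k=1: B_{2}/2! · (f^{(1)}(12) − f^{(1)}(3)) = 1/12 · (0.0833333 − 0.333333) = -0.0208333.
Running total after k=1: 19.2940.
Correction k=2: B_{4}/4! · (f^{(3)}(12) − f^{(3)}(3)) = −1/720 · (0.00115741 − 0.0740741) = 0.000101273.
Running total after k=2: 19.2941.
Correction k=3: B_{6}/6! · (f^{(5)}(12) − f^{(5)}(3)) = 1/30240 · (9.64506e-05 − 0.0987654) = -3.26286e-06.
Running total after k=3: 19.2941.
Correction k=4: B_{8}/8! · (f^{(7)}(12) − f^{(7)}(3)) = −1/1209600 · (2.00939e-05 − 0.329218) = 2.72154e-07.

S_4 ≈ 19.2941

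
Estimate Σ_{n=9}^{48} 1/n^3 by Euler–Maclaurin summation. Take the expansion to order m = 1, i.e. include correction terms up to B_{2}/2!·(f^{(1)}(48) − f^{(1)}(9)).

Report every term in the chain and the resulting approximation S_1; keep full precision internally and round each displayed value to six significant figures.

S_1 ≈ 0.00668427

The integral term ∫_9^48 1/x^3 dx = 0.00595583.
Endpoint term: (f(9) + f(48))/2 = (0.00137174 + 9.04225e-06)/2 = 0.000690392.
So far: 0.00664622.
Correction k=1: B_{2}/2! · (f^{(1)}(48) − f^{(1)}(9)) = 1/12 · (-5.65140e-07 − (-0.000457247)) = 3.80569e-05.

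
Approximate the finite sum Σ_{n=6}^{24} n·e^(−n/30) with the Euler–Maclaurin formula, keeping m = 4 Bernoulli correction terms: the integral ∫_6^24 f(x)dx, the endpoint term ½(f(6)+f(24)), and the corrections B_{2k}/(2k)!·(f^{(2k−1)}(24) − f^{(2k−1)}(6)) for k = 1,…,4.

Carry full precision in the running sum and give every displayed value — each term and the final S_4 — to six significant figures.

The integral term ∫_6^24 x·e^(−x/30) dx = 156.316.
Endpoint term: (f(6) + f(24))/2 = (4.91238 + 10.7839)/2 = 7.84814.
So far: 164.164.
k=1: B_{2}/(2)! × [f^{(1)}(24) − f^{(1)}(6)] = 1/12 × (0.0898658 − 0.654985) = -0.0470932.
After k=1: 164.117.
k=2: B_{4}/(4)! × [f^{(3)}(24) − f^{(3)}(6)] = −1/720 × (0.00109836 − 0.00254716) = 2.01223e-06.
After k=2: 164.117.
k=3: B_{6}/(6)! × [f^{(5)}(24) − f^{(5)}(6)] = 1/30240 × (2.32985e-06 − 4.85174e-06) = -8.33956e-11.
After k=3: 164.117.
k=4: B_{8}/(8)! × [f^{(7)}(24) − f^{(7)}(6)] = −1/1209600 × (3.82145e-09 − 7.63699e-09) = 3.15438e-15.

S_4 ≈ 164.117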